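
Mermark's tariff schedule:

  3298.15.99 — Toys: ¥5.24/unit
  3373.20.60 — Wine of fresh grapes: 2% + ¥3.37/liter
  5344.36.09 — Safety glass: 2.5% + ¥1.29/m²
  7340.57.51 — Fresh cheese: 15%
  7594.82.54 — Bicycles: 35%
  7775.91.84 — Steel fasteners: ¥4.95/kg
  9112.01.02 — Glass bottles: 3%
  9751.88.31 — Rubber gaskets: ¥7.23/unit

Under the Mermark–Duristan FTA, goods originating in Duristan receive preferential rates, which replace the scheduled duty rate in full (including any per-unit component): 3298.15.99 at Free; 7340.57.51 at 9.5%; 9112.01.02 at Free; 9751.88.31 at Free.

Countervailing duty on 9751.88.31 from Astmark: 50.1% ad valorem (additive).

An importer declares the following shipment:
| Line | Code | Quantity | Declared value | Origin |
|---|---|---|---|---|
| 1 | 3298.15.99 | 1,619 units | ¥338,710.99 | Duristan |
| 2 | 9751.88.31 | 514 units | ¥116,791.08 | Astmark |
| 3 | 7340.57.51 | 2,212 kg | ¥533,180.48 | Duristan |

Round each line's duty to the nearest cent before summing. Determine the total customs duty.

¥112,880.70

Line 1 (3298.15.99, Duristan, 1,619 units, ¥338,710.99):
Base rate for 3298.15.99 is ¥5.24/unit.
Origin Duristan qualifies under the Mermark–Duristan agreement and 3298.15.99 is covered: preferential rate Free applies instead.
Duty = ¥338,710.99 × 0% = ¥0.00.
Line 2 (9751.88.31, Astmark, 514 units, ¥116,791.08):
Base rate for 9751.88.31 is ¥7.23/unit.
9751.88.31 has an FTA preferential rate, but origin Astmark is not Duristan; base rate stands.
Additional duty on 9751.88.31 from Astmark: +50.1% ad valorem. Applied ad valorem rate = 50.1%.
Duty = ¥116,791.08 × 50.1% + 514 × ¥7.23 = ¥62,228.55.
Line 3 (7340.57.51, Duristan, 2,212 kg, ¥533,180.48):
Base rate for 7340.57.51 is 15%.
Origin Duristan qualifies under the Mermark–Duristan agreement and 7340.57.51 is covered: preferential rate 9.5% applies instead.
Duty = ¥533,180.48 × 9.5% = ¥50,652.15.
Total = ¥0.00 + ¥62,228.55 + ¥50,652.15 = ¥112,880.70.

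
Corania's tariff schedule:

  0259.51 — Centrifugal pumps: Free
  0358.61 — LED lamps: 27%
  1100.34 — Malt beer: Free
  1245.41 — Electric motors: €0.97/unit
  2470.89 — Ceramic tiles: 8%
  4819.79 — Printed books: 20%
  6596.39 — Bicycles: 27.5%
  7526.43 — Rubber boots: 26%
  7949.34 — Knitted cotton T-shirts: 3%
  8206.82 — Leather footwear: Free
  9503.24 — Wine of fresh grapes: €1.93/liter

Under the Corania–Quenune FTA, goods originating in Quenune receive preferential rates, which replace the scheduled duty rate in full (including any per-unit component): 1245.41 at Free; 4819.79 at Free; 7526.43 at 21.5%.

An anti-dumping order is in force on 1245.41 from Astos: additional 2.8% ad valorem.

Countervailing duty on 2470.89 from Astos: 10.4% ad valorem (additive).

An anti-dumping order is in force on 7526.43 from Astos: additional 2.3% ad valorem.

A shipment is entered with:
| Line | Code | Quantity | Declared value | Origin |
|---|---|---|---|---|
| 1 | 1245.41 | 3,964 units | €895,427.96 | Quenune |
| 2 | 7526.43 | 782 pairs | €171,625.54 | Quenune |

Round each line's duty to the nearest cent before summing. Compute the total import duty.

€36,899.49

Line 1 (1245.41, Quenune, 3,964 units, €895,427.96):
Base rate for 1245.41 is €0.97/unit.
Origin Quenune qualifies under the Corania–Quenune agreement and 1245.41 is covered: preferential rate Free applies instead.
The additional-duty order on 1245.41 targets Astos, not Quenune; it does not apply.
Duty = €895,427.96 × 0% = €0.00.
Line 2 (7526.43, Quenune, 782 pairs, €171,625.54):
Base rate for 7526.43 is 26%.
Origin Quenune qualifies under the Corania–Quenune agreement and 7526.43 is covered: preferential rate 21.5% applies instead.
The additional-duty order on 7526.43 targets Astos, not Quenune; it does not apply.
Duty = €171,625.54 × 21.5% = €36,899.49.
Total = €0.00 + €36,899.49 = €36,899.49.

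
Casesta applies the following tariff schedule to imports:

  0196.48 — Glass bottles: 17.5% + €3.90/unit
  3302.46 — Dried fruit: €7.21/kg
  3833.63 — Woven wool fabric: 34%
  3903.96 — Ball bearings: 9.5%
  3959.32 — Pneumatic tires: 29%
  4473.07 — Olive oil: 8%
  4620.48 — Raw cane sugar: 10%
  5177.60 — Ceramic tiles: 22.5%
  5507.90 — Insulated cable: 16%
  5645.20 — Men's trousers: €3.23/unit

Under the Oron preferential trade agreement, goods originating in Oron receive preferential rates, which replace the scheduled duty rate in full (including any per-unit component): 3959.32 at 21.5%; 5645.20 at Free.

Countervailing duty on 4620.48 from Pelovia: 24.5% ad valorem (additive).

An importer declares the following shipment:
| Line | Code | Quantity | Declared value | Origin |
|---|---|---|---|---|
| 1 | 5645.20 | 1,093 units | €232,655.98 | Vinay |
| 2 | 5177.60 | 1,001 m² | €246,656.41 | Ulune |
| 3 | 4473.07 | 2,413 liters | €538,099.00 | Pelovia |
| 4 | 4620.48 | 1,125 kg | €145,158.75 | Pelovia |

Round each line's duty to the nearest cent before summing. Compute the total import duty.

Line 1 (5645.20, Vinay, 1,093 units, €232,655.98):
Base rate for 5645.20 is €3.23/unit.
5645.20 has an FTA preferential rate, but origin Vinay is not Oron; base rate stands.
Duty = 1,093 × €3.23 = €3,530.39.
Line 2 (5177.60, Ulune, 1,001 m², €246,656.41):
Base rate for 5177.60 is 22.5%.
Duty = €246,656.41 × 22.5% = €55,497.69.
Line 3 (4473.07, Pelovia, 2,413 liters, €538,099.00):
Base rate for 4473.07 is 8%.
Duty = €538,099.00 × 8% = €43,047.92.
Line 4 (4620.48, Pelovia, 1,125 kg, €145,158.75):
Base rate for 4620.48 is 10%.
Additional duty on 4620.48 from Pelovia: +24.5%. Applied ad valorem rate: 10% + 24.5% = 34.5%.
Duty = €145,158.75 × 34.5% = €50,079.77.
Total = €3,530.39 + €55,497.69 + €43,047.92 + €50,079.77 = €152,155.77.

€152,155.77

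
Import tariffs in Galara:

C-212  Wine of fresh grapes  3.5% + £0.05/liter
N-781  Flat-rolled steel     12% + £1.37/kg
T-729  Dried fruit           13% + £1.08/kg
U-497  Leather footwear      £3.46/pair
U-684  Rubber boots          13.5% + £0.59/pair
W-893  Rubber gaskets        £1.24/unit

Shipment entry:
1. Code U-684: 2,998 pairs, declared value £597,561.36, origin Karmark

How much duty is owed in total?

£82,439.60

Line 1 (U-684, Karmark, 2,998 pairs, £597,561.36):
Base rate for U-684 is 13.5% + £0.59/pair.
Duty = £597,561.36 × 13.5% + 2,998 × £0.59 = £82,439.60.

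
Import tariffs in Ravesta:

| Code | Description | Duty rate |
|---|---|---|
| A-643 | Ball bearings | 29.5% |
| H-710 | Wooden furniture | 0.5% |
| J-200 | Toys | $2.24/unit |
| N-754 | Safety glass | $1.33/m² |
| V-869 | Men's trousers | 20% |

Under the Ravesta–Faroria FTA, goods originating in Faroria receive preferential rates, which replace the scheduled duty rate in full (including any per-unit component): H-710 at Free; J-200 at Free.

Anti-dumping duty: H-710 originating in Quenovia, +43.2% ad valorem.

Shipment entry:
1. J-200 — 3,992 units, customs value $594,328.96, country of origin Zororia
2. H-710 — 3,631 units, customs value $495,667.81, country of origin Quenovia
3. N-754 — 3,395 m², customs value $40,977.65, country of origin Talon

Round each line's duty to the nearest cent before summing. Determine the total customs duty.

$230,064.26

Line 1 (J-200, Zororia, 3,992 units, $594,328.96):
Base rate for J-200 is $2.24/unit.
J-200 has an FTA preferential rate, but origin Zororia is not Faroria; base rate stands.
Duty = 3,992 × $2.24 = $8,942.08.
Line 2 (H-710, Quenovia, 3,631 units, $495,667.81):
Base rate for H-710 is 0.5%.
H-710 has an FTA preferential rate, but origin Quenovia is not Faroria; base rate stands.
Additional duty on H-710 from Quenovia: +43.2%. Applied ad valorem rate: 0.5% + 43.2% = 43.7%.
Duty = $495,667.81 × 43.7% = $216,606.83.
Line 3 (N-754, Talon, 3,395 m², $40,977.65):
Base rate for N-754 is $1.33/m².
Duty = 3,395 × $1.33 = $4,515.35.
Total = $8,942.08 + $216,606.83 + $4,515.35 = $230,064.26.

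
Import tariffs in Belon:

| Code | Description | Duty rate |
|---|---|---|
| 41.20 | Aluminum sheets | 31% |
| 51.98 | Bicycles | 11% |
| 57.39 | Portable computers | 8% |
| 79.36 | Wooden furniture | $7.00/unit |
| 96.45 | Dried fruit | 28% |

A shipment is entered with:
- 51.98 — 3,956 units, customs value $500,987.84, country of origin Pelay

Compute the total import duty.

Line 1 (51.98, Pelay, 3,956 units, $500,987.84):
Base rate for 51.98 is 11%.
Duty = $500,987.84 × 11% = $55,108.66.

$55,108.66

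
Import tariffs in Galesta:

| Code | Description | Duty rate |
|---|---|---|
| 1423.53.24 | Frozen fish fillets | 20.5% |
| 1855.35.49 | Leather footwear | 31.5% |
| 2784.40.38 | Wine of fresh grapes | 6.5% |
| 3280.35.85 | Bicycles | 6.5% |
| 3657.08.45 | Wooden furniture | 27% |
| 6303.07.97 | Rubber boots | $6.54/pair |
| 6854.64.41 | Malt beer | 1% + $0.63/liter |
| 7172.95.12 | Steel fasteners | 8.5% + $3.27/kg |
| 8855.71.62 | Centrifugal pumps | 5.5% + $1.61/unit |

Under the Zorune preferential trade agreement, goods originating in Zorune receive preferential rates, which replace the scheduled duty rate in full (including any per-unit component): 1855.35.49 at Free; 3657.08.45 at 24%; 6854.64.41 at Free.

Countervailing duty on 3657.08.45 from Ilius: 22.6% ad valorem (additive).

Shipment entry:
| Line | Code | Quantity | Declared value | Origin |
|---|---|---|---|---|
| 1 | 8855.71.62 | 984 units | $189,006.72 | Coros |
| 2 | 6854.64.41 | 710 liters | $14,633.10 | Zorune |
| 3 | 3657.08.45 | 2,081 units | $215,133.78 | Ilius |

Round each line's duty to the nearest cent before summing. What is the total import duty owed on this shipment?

Line 1 (8855.71.62, Coros, 984 units, $189,006.72):
Base rate for 8855.71.62 is 5.5% + $1.61/unit.
Duty = $189,006.72 × 5.5% + 984 × $1.61 = $11,979.61.
Line 2 (6854.64.41, Zorune, 710 liters, $14,633.10):
Base rate for 6854.64.41 is 1% + $0.63/liter.
Origin Zorune qualifies under the Galesta–Zorune agreement and 6854.64.41 is covered: preferential rate Free applies instead.
Duty = $14,633.10 × 0% = $0.00.
Line 3 (3657.08.45, Ilius, 2,081 units, $215,133.78):
Base rate for 3657.08.45 is 27%.
3657.08.45 has an FTA preferential rate, but origin Ilius is not Zorune; base rate stands.
Additional duty on 3657.08.45 from Ilius: +22.6%. Applied ad valorem rate: 27% + 22.6% = 49.6%.
Duty = $215,133.78 × 49.6% = $106,706.35.
Total = $11,979.61 + $0.00 + $106,706.35 = $118,685.96.

$118,685.96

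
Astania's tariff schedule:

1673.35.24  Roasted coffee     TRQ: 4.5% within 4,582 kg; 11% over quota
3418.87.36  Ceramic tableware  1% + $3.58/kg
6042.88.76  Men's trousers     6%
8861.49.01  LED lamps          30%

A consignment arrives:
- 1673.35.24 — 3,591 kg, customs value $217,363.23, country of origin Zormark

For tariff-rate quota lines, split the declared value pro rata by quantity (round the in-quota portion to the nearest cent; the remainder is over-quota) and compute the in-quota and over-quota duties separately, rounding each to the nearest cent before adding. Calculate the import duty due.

Line 1 (1673.35.24, Zormark, 3,591 kg, $217,363.23):
Code 1673.35.24 is under a tariff-rate quota (threshold 4,582 kg). Quantity 3,591 kg is within the quota, so the in-quota rate 4.5% applies to the full value.
Duty = $217,363.23 × 4.5% = $9,781.35.

$9,781.35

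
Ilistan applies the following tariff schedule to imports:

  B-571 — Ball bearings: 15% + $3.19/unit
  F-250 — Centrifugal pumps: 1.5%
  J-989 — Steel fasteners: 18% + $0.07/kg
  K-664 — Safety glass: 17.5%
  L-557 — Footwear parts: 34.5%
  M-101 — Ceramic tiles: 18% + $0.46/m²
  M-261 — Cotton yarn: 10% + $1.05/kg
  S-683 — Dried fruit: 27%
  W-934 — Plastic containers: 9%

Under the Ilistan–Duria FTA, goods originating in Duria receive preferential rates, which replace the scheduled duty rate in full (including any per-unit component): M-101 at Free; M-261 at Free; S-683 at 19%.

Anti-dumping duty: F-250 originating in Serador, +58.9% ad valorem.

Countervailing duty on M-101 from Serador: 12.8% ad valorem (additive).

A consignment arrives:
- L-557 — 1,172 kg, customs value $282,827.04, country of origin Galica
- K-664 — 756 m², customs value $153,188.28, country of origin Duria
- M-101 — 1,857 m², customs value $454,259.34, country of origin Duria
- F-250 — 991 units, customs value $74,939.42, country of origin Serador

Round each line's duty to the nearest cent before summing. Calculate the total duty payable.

Line 1 (L-557, Galica, 1,172 kg, $282,827.04):
Base rate for L-557 is 34.5%.
Duty = $282,827.04 × 34.5% = $97,575.33.
Line 2 (K-664, Duria, 756 m², $153,188.28):
Base rate for K-664 is 17.5%.
Origin Duria is the FTA partner but K-664 is not on the preference list; base rate stands.
Duty = $153,188.28 × 17.5% = $26,807.95.
Line 3 (M-101, Duria, 1,857 m², $454,259.34):
Base rate for M-101 is 18% + $0.46/m².
Origin Duria qualifies under the Ilistan–Duria agreement and M-101 is covered: preferential rate Free applies instead.
The additional-duty order on M-101 targets Serador, not Duria; it does not apply.
Duty = $454,259.34 × 0% = $0.00.
Line 4 (F-250, Serador, 991 units, $74,939.42):
Base rate for F-250 is 1.5%.
Additional duty on F-250 from Serador: +58.9%. Applied ad valorem rate: 1.5% + 58.9% = 60.4%.
Duty = $74,939.42 × 60.4% = $45,263.41.
Total = $97,575.33 + $26,807.95 + $0.00 + $45,263.41 = $169,646.69.

$169,646.69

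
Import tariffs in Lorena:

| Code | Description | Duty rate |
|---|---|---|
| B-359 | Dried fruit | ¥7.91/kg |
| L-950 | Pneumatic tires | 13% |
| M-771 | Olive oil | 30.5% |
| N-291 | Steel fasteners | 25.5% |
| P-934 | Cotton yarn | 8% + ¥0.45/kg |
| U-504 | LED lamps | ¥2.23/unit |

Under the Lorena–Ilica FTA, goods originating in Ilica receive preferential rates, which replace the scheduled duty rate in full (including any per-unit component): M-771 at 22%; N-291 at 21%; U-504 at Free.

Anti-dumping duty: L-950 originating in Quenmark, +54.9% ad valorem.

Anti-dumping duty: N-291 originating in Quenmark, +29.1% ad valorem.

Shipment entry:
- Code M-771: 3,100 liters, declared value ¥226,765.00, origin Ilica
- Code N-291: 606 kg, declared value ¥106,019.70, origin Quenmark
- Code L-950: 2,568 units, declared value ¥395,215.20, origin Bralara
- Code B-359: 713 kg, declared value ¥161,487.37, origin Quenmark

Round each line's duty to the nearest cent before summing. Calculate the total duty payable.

Line 1 (M-771, Ilica, 3,100 liters, ¥226,765.00):
Base rate for M-771 is 30.5%.
Origin Ilica qualifies under the Lorena–Ilica agreement and M-771 is covered: preferential rate 22% applies instead.
Duty = ¥226,765.00 × 22% = ¥49,888.30.
Line 2 (N-291, Quenmark, 606 kg, ¥106,019.70):
Base rate for N-291 is 25.5%.
N-291 has an FTA preferential rate, but origin Quenmark is not Ilica; base rate stands.
Additional duty on N-291 from Quenmark: +29.1%. Applied ad valorem rate: 25.5% + 29.1% = 54.6%.
Duty = ¥106,019.70 × 54.6% = ¥57,886.76.
Line 3 (L-950, Bralara, 2,568 units, ¥395,215.20):
Base rate for L-950 is 13%.
The additional-duty order on L-950 targets Quenmark, not Bralara; it does not apply.
Duty = ¥395,215.20 × 13% = ¥51,377.98.
Line 4 (B-359, Quenmark, 713 kg, ¥161,487.37):
Base rate for B-359 is ¥7.91/kg.
Duty = 713 × ¥7.91 = ¥5,639.83.
Total = ¥49,888.30 + ¥57,886.76 + ¥51,377.98 + ¥5,639.83 = ¥164,792.87.

¥164,792.87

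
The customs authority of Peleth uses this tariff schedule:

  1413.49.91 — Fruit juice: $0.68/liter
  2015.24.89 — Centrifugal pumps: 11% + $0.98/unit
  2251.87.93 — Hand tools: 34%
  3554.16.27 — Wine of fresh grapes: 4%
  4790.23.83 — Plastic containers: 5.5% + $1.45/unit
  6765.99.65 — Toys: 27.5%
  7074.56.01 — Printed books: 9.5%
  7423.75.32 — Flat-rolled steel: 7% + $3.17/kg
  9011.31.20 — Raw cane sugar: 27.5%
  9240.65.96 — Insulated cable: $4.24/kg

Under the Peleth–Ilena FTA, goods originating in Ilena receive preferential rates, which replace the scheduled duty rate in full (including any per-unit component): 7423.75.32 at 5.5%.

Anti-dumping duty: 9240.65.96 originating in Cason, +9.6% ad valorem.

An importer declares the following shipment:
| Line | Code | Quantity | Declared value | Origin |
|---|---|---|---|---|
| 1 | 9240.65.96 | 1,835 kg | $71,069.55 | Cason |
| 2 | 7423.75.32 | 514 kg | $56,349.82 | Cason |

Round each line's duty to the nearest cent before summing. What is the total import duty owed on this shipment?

$20,176.95

Line 1 (9240.65.96, Cason, 1,835 kg, $71,069.55):
Base rate for 9240.65.96 is $4.24/kg.
Additional duty on 9240.65.96 from Cason: +9.6% ad valorem. Applied ad valorem rate = 9.6%.
Duty = $71,069.55 × 9.6% + 1,835 × $4.24 = $14,603.08.
Line 2 (7423.75.32, Cason, 514 kg, $56,349.82):
Base rate for 7423.75.32 is 7% + $3.17/kg.
7423.75.32 has an FTA preferential rate, but origin Cason is not Ilena; base rate stands.
Duty = $56,349.82 × 7% + 514 × $3.17 = $5,573.87.
Total = $14,603.08 + $5,573.87 = $20,176.95.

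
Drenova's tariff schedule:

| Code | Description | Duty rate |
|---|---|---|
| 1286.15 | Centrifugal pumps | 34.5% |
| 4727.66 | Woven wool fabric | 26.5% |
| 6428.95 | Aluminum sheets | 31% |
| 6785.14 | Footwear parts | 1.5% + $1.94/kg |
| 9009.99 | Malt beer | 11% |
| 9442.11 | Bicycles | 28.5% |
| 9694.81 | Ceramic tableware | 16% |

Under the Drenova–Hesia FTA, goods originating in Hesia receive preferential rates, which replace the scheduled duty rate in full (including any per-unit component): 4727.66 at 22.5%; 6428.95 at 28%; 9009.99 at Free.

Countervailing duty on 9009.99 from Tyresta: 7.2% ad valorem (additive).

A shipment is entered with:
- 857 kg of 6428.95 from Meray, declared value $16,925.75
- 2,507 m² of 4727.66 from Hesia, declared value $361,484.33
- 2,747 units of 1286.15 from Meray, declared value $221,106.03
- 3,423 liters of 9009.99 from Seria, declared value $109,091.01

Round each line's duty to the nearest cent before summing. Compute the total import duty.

Line 1 (6428.95, Meray, 857 kg, $16,925.75):
Base rate for 6428.95 is 31%.
6428.95 has an FTA preferential rate, but origin Meray is not Hesia; base rate stands.
Duty = $16,925.75 × 31% = $5,246.98.
Line 2 (4727.66, Hesia, 2,507 m², $361,484.33):
Base rate for 4727.66 is 26.5%.
Origin Hesia qualifies under the Drenova–Hesia agreement and 4727.66 is covered: preferential rate 22.5% applies instead.
Duty = $361,484.33 × 22.5% = $81,333.97.
Line 3 (1286.15, Meray, 2,747 units, $221,106.03):
Base rate for 1286.15 is 34.5%.
Duty = $221,106.03 × 34.5% = $76,281.58.
Line 4 (9009.99, Seria, 3,423 liters, $109,091.01):
Base rate for 9009.99 is 11%.
9009.99 has an FTA preferential rate, but origin Seria is not Hesia; base rate stands.
The additional-duty order on 9009.99 targets Tyresta, not Seria; it does not apply.
Duty = $109,091.01 × 11% = $12,000.01.
Total = $5,246.98 + $81,333.97 + $76,281.58 + $12,000.01 = $174,862.54.

$174,862.54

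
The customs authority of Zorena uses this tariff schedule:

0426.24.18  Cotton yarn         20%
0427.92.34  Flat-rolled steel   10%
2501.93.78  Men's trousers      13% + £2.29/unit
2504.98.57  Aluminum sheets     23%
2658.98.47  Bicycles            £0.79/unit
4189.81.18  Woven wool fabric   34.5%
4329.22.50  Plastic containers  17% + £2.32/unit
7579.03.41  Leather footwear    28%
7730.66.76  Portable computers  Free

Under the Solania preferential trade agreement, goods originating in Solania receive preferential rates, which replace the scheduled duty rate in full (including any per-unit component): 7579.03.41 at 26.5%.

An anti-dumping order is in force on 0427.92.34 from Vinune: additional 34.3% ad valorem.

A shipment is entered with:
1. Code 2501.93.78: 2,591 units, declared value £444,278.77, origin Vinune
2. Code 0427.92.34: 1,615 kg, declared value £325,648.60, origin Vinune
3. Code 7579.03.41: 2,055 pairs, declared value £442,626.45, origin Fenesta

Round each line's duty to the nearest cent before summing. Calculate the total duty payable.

£331,887.37

Line 1 (2501.93.78, Vinune, 2,591 units, £444,278.77):
Base rate for 2501.93.78 is 13% + £2.29/unit.
Duty = £444,278.77 × 13% + 2,591 × £2.29 = £63,689.63.
Line 2 (0427.92.34, Vinune, 1,615 kg, £325,648.60):
Base rate for 0427.92.34 is 10%.
Additional duty on 0427.92.34 from Vinune: +34.3%. Applied ad valorem rate: 10% + 34.3% = 44.3%.
Duty = £325,648.60 × 44.3% = £144,262.33.
Line 3 (7579.03.41, Fenesta, 2,055 pairs, £442,626.45):
Base rate for 7579.03.41 is 28%.
7579.03.41 has an FTA preferential rate, but origin Fenesta is not Solania; base rate stands.
Duty = £442,626.45 × 28% = £123,935.41.
Total = £63,689.63 + £144,262.33 + £123,935.41 = £331,887.37.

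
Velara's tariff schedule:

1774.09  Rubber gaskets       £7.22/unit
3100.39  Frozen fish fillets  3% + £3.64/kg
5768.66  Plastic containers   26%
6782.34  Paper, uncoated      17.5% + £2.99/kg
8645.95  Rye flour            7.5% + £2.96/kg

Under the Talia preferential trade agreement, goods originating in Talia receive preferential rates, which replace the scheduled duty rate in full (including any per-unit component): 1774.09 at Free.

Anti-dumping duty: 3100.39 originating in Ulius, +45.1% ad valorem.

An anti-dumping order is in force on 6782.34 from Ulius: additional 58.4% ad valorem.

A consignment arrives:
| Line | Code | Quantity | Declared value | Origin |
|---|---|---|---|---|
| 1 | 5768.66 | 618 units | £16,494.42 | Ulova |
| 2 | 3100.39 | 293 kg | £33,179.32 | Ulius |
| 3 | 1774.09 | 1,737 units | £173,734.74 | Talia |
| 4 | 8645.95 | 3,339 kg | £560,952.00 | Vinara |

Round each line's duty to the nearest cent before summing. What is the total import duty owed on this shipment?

£73,269.16

Line 1 (5768.66, Ulova, 618 units, £16,494.42):
Base rate for 5768.66 is 26%.
Duty = £16,494.42 × 26% = £4,288.55.
Line 2 (3100.39, Ulius, 293 kg, £33,179.32):
Base rate for 3100.39 is 3% + £3.64/kg.
Additional duty on 3100.39 from Ulius: +45.1%. Applied ad valorem rate: 3% + 45.1% = 48.1%.
Duty = £33,179.32 × 48.1% + 293 × £3.64 = £17,025.77.
Line 3 (1774.09, Talia, 1,737 units, £173,734.74):
Base rate for 1774.09 is £7.22/unit.
Origin Talia qualifies under the Velara–Talia agreement and 1774.09 is covered: preferential rate Free applies instead.
Duty = £173,734.74 × 0% = £0.00.
Line 4 (8645.95, Vinara, 3,339 kg, £560,952.00):
Base rate for 8645.95 is 7.5% + £2.96/kg.
Duty = £560,952.00 × 7.5% + 3,339 × £2.96 = £51,954.84.
Total = £4,288.55 + £17,025.77 + £0.00 + £51,954.84 = £73,269.16.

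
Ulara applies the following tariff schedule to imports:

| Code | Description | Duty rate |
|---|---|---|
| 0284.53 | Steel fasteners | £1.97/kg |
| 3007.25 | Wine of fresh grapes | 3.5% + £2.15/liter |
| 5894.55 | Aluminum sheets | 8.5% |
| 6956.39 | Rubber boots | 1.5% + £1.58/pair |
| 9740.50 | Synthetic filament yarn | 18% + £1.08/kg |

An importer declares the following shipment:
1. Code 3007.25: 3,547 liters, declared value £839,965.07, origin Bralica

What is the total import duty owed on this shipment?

Line 1 (3007.25, Bralica, 3,547 liters, £839,965.07):
Base rate for 3007.25 is 3.5% + £2.15/liter.
Duty = £839,965.07 × 3.5% + 3,547 × £2.15 = £37,024.83.

£37,024.83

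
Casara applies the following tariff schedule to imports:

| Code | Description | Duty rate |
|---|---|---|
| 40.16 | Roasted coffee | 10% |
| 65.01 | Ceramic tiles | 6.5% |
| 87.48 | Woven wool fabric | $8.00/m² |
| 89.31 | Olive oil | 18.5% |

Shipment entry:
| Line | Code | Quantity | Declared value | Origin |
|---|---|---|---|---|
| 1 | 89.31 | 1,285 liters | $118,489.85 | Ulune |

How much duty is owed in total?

Line 1 (89.31, Ulune, 1,285 liters, $118,489.85):
Base rate for 89.31 is 18.5%.
Duty = $118,489.85 × 18.5% = $21,920.62.

$21,920.62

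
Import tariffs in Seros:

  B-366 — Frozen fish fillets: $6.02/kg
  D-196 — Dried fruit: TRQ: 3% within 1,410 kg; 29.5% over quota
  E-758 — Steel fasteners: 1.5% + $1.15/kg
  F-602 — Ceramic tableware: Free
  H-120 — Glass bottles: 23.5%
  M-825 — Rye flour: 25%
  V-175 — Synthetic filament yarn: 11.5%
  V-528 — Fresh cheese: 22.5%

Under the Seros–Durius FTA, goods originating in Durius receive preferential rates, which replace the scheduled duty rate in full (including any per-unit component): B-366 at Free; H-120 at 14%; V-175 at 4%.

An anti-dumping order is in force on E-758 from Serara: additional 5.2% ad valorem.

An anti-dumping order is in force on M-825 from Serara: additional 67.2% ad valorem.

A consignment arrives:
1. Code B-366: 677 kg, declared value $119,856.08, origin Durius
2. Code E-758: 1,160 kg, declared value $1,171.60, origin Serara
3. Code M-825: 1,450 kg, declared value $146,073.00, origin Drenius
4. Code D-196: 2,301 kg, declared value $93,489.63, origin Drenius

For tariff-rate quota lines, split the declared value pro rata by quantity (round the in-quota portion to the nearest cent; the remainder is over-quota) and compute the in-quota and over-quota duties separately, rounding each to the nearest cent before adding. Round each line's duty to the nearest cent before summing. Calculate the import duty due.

Line 1 (B-366, Durius, 677 kg, $119,856.08):
Base rate for B-366 is $6.02/kg.
Origin Durius qualifies under the Seros–Durius agreement and B-366 is covered: preferential rate Free applies instead.
Duty = $119,856.08 × 0% = $0.00.
Line 2 (E-758, Serara, 1,160 kg, $1,171.60):
Base rate for E-758 is 1.5% + $1.15/kg.
Additional duty on E-758 from Serara: +5.2%. Applied ad valorem rate: 1.5% + 5.2% = 6.7%.
Duty = $1,171.60 × 6.7% + 1,160 × $1.15 = $1,412.50.
Line 3 (M-825, Drenius, 1,450 kg, $146,073.00):
Base rate for M-825 is 25%.
The additional-duty order on M-825 targets Serara, not Drenius; it does not apply.
Duty = $146,073.00 × 25% = $36,518.25.
Line 4 (D-196, Drenius, 2,301 kg, $93,489.63):
Code D-196 is under a tariff-rate quota (threshold 1,410 kg). In-quota: 1,410 kg at 3%; over-quota: 891 kg at 29.5%.
Pro-rata value split: in-quota = $93,489.63 × 1,410/2,301 = $57,288.30; over-quota = $93,489.63 − $57,288.30 = $36,201.33.
In-quota duty = $57,288.30 × 3% = $1,718.65. Over-quota duty = $36,201.33 × 29.5% = $10,679.39.
Line duty = $1,718.65 + $10,679.39 = $12,398.04.
Total = $0.00 + $1,412.50 + $36,518.25 + $12,398.04 = $50,328.79.

$50,328.79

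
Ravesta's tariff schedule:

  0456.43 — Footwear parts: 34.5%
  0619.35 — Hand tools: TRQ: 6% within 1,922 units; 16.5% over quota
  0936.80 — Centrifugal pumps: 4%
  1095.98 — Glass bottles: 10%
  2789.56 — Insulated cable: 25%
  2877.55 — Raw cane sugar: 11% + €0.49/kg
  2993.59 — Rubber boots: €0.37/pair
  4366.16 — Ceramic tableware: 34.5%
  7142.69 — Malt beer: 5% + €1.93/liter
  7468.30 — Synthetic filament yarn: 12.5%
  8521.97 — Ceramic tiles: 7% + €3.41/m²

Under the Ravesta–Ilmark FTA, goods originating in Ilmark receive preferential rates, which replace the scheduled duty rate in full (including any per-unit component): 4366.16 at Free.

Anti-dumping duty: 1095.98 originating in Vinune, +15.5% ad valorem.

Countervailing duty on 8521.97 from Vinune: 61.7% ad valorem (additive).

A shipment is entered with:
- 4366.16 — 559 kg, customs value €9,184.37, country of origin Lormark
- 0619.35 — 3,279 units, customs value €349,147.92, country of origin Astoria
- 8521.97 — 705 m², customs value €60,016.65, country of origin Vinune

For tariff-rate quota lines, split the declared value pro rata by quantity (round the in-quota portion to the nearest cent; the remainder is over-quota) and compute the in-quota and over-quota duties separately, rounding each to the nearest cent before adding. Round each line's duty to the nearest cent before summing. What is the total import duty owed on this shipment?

Line 1 (4366.16, Lormark, 559 kg, €9,184.37):
Base rate for 4366.16 is 34.5%.
4366.16 has an FTA preferential rate, but origin Lormark is not Ilmark; base rate stands.
Duty = €9,184.37 × 34.5% = €3,168.61.
Line 2 (0619.35, Astoria, 3,279 units, €349,147.92):
Code 0619.35 is under a tariff-rate quota (threshold 1,922 units). In-quota: 1,922 units at 6%; over-quota: 1,357 units at 16.5%.
Pro-rata value split: in-quota = €349,147.92 × 1,922/3,279 = €204,654.56; over-quota = €349,147.92 − €204,654.56 = €144,493.36.
In-quota duty = €204,654.56 × 6% = €12,279.27. Over-quota duty = €144,493.36 × 16.5% = €23,841.40.
Line duty = €12,279.27 + €23,841.40 = €36,120.67.
Line 3 (8521.97, Vinune, 705 m², €60,016.65):
Base rate for 8521.97 is 7% + €3.41/m².
Additional duty on 8521.97 from Vinune: +61.7%. Applied ad valorem rate: 7% + 61.7% = 68.7%.
Duty = €60,016.65 × 68.7% + 705 × €3.41 = €43,635.49.
Total = €3,168.61 + €36,120.67 + €43,635.49 = €82,924.77.

€82,924.77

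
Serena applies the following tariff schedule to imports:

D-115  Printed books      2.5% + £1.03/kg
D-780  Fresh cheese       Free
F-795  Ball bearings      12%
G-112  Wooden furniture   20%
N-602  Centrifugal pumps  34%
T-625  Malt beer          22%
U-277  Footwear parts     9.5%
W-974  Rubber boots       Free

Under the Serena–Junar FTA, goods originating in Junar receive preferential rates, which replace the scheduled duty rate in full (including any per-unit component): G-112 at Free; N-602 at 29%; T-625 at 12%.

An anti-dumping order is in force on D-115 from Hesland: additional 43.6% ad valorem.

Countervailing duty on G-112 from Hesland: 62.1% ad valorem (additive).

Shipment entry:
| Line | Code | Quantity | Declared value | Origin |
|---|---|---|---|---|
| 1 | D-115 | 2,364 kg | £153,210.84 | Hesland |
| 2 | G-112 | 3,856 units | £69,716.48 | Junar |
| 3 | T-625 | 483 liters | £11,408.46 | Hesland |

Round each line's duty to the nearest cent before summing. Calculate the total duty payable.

Line 1 (D-115, Hesland, 2,364 kg, £153,210.84):
Base rate for D-115 is 2.5% + £1.03/kg.
Additional duty on D-115 from Hesland: +43.6%. Applied ad valorem rate: 2.5% + 43.6% = 46.1%.
Duty = £153,210.84 × 46.1% + 2,364 × £1.03 = £73,065.12.
Line 2 (G-112, Junar, 3,856 units, £69,716.48):
Base rate for G-112 is 20%.
Origin Junar qualifies under the Serena–Junar agreement and G-112 is covered: preferential rate Free applies instead.
The additional-duty order on G-112 targets Hesland, not Junar; it does not apply.
Duty = £69,716.48 × 0% = £0.00.
Line 3 (T-625, Hesland, 483 liters, £11,408.46):
Base rate for T-625 is 22%.
T-625 has an FTA preferential rate, but origin Hesland is not Junar; base rate stands.
Duty = £11,408.46 × 22% = £2,509.86.
Total = £73,065.12 + £0.00 + £2,509.86 = £75,574.98.

£75,574.98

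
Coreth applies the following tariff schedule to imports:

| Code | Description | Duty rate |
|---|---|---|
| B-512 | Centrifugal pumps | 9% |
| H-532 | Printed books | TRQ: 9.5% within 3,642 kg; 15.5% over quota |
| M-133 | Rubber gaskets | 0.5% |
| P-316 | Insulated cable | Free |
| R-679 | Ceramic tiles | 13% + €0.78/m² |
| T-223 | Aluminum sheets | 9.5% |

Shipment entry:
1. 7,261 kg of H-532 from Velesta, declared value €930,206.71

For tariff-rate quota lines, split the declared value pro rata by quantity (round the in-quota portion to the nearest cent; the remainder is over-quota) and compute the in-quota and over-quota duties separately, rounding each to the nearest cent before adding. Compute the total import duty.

€116,187.44

Line 1 (H-532, Velesta, 7,261 kg, €930,206.71):
Code H-532 is under a tariff-rate quota (threshold 3,642 kg). In-quota: 3,642 kg at 9.5%; over-quota: 3,619 kg at 15.5%.
Pro-rata value split: in-quota = €930,206.71 × 3,642/7,261 = €466,576.62; over-quota = €930,206.71 − €466,576.62 = €463,630.09.
In-quota duty = €466,576.62 × 9.5% = €44,324.78. Over-quota duty = €463,630.09 × 15.5% = €71,862.66.
Line duty = €44,324.78 + €71,862.66 = €116,187.44.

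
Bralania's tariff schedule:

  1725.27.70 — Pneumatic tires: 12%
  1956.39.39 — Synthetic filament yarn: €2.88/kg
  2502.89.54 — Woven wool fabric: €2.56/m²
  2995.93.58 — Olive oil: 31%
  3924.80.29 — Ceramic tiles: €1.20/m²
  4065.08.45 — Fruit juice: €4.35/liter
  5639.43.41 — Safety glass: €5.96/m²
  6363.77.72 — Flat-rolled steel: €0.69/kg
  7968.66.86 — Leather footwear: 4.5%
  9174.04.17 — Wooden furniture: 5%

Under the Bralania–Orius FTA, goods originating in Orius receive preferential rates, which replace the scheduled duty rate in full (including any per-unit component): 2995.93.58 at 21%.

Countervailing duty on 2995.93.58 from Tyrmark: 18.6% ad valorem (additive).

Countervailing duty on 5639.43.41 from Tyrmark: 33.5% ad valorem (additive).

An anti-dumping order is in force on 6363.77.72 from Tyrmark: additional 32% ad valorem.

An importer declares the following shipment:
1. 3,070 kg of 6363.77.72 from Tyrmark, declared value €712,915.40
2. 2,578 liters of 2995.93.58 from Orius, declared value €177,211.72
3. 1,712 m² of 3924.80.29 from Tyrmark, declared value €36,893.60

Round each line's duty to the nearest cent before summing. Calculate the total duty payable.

Line 1 (6363.77.72, Tyrmark, 3,070 kg, €712,915.40):
Base rate for 6363.77.72 is €0.69/kg.
Additional duty on 6363.77.72 from Tyrmark: +32% ad valorem. Applied ad valorem rate = 32%.
Duty = €712,915.40 × 32% + 3,070 × €0.69 = €230,251.23.
Line 2 (2995.93.58, Orius, 2,578 liters, €177,211.72):
Base rate for 2995.93.58 is 31%.
Origin Orius qualifies under the Bralania–Orius agreement and 2995.93.58 is covered: preferential rate 21% applies instead.
The additional-duty order on 2995.93.58 targets Tyrmark, not Orius; it does not apply.
Duty = €177,211.72 × 21% = €37,214.46.
Line 3 (3924.80.29, Tyrmark, 1,712 m², €36,893.60):
Base rate for 3924.80.29 is €1.20/m².
Duty = 1,712 × €1.20 = €2,054.40.
Total = €230,251.23 + €37,214.46 + €2,054.40 = €269,520.09.

€269,520.09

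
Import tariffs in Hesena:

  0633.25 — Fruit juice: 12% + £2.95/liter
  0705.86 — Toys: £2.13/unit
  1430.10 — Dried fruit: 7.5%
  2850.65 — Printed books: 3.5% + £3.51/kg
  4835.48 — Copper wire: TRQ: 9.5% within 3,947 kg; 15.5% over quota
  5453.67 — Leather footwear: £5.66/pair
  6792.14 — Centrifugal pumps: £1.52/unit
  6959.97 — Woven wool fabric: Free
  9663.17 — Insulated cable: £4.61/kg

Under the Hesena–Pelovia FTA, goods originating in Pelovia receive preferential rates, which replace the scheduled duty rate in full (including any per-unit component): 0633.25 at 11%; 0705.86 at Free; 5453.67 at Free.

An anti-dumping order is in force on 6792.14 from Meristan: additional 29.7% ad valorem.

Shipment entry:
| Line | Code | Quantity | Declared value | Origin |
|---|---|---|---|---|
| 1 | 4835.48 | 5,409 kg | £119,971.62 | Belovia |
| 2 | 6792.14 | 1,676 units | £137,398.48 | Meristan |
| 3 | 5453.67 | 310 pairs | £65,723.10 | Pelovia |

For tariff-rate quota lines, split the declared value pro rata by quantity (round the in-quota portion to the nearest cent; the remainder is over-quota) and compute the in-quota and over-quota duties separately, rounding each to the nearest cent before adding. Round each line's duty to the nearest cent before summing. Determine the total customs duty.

Line 1 (4835.48, Belovia, 5,409 kg, £119,971.62):
Code 4835.48 is under a tariff-rate quota (threshold 3,947 kg). In-quota: 3,947 kg at 9.5%; over-quota: 1,462 kg at 15.5%.
Pro-rata value split: in-quota = £119,971.62 × 3,947/5,409 = £87,544.46; over-quota = £119,971.62 − £87,544.46 = £32,427.16.
In-quota duty = £87,544.46 × 9.5% = £8,316.72. Over-quota duty = £32,427.16 × 15.5% = £5,026.21.
Line duty = £8,316.72 + £5,026.21 = £13,342.93.
Line 2 (6792.14, Meristan, 1,676 units, £137,398.48):
Base rate for 6792.14 is £1.52/unit.
Additional duty on 6792.14 from Meristan: +29.7% ad valorem. Applied ad valorem rate = 29.7%.
Duty = £137,398.48 × 29.7% + 1,676 × £1.52 = £43,354.87.
Line 3 (5453.67, Pelovia, 310 pairs, £65,723.10):
Base rate for 5453.67 is £5.66/pair.
Origin Pelovia qualifies under the Hesena–Pelovia agreement and 5453.67 is covered: preferential rate Free applies instead.
Duty = £65,723.10 × 0% = £0.00.
Total = £13,342.93 + £43,354.87 + £0.00 = £56,697.80.

£56,697.80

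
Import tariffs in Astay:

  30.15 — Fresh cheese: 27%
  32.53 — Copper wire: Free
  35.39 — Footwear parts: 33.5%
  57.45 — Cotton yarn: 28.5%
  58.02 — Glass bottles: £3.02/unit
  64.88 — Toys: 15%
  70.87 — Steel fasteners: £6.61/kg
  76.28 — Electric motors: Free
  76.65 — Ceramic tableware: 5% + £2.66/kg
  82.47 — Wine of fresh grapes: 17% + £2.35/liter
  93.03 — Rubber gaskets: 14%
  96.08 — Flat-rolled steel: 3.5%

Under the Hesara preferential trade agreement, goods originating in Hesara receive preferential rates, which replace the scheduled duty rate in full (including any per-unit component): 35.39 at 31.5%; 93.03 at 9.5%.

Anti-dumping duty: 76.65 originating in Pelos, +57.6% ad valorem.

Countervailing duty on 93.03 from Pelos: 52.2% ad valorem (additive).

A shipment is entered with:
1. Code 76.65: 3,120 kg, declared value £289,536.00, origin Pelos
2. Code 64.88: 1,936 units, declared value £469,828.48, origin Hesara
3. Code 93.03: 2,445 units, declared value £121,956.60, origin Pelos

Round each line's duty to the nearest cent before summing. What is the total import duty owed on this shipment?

Line 1 (76.65, Pelos, 3,120 kg, £289,536.00):
Base rate for 76.65 is 5% + £2.66/kg.
Additional duty on 76.65 from Pelos: +57.6%. Applied ad valorem rate: 5% + 57.6% = 62.6%.
Duty = £289,536.00 × 62.6% + 3,120 × £2.66 = £189,548.74.
Line 2 (64.88, Hesara, 1,936 units, £469,828.48):
Base rate for 64.88 is 15%.
Origin Hesara is the FTA partner but 64.88 is not on the preference list; base rate stands.
Duty = £469,828.48 × 15% = £70,474.27.
Line 3 (93.03, Pelos, 2,445 units, £121,956.60):
Base rate for 93.03 is 14%.
93.03 has an FTA preferential rate, but origin Pelos is not Hesara; base rate stands.
Additional duty on 93.03 from Pelos: +52.2%. Applied ad valorem rate: 14% + 52.2% = 66.2%.
Duty = £121,956.60 × 66.2% = £80,735.27.
Total = £189,548.74 + £70,474.27 + £80,735.27 = £340,758.28.

£340,758.28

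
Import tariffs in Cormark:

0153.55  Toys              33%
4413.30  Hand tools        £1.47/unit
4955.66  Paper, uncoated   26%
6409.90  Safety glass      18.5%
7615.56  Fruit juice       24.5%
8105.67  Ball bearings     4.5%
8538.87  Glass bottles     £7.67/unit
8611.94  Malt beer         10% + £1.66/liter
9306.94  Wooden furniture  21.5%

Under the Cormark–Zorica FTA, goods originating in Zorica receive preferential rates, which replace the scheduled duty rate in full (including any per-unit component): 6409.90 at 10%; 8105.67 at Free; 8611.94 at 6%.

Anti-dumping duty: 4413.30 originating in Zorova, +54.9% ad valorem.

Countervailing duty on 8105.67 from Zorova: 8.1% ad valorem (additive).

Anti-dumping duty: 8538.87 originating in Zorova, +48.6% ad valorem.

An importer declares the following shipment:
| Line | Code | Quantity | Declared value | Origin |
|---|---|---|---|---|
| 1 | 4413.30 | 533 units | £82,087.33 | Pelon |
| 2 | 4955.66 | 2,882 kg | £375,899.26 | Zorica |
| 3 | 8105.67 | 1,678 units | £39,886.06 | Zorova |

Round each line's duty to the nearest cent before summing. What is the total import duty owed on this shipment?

£103,542.96

Line 1 (4413.30, Pelon, 533 units, £82,087.33):
Base rate for 4413.30 is £1.47/unit.
The additional-duty order on 4413.30 targets Zorova, not Pelon; it does not apply.
Duty = 533 × £1.47 = £783.51.
Line 2 (4955.66, Zorica, 2,882 kg, £375,899.26):
Base rate for 4955.66 is 26%.
Origin Zorica is the FTA partner but 4955.66 is not on the preference list; base rate stands.
Duty = £375,899.26 × 26% = £97,733.81.
Line 3 (8105.67, Zorova, 1,678 units, £39,886.06):
Base rate for 8105.67 is 4.5%.
8105.67 has an FTA preferential rate, but origin Zorova is not Zorica; base rate stands.
Additional duty on 8105.67 from Zorova: +8.1%. Applied ad valorem rate: 4.5% + 8.1% = 12.6%.
Duty = £39,886.06 × 12.6% = £5,025.64.
Total = £783.51 + £97,733.81 + £5,025.64 = £103,542.96.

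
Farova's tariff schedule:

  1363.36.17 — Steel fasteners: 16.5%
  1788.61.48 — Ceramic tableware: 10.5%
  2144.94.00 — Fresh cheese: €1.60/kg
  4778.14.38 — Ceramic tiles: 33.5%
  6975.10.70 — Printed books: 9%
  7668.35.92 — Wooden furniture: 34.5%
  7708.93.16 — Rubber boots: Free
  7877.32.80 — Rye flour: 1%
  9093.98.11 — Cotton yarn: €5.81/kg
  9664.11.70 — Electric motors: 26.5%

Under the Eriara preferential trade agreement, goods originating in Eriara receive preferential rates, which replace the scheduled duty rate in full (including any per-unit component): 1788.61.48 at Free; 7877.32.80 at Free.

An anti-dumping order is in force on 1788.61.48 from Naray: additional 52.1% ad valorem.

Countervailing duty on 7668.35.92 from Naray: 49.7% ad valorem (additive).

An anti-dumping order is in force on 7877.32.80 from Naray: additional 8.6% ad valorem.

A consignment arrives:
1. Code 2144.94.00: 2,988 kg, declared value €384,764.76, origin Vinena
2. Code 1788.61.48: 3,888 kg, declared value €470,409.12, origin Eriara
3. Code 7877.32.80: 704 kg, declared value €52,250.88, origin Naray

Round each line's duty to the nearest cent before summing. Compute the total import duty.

€9,796.88

Line 1 (2144.94.00, Vinena, 2,988 kg, €384,764.76):
Base rate for 2144.94.00 is €1.60/kg.
Duty = 2,988 × €1.60 = €4,780.80.
Line 2 (1788.61.48, Eriara, 3,888 kg, €470,409.12):
Base rate for 1788.61.48 is 10.5%.
Origin Eriara qualifies under the Farova–Eriara agreement and 1788.61.48 is covered: preferential rate Free applies instead.
The additional-duty order on 1788.61.48 targets Naray, not Eriara; it does not apply.
Duty = €470,409.12 × 0% = €0.00.
Line 3 (7877.32.80, Naray, 704 kg, €52,250.88):
Base rate for 7877.32.80 is 1%.
7877.32.80 has an FTA preferential rate, but origin Naray is not Eriara; base rate stands.
Additional duty on 7877.32.80 from Naray: +8.6%. Applied ad valorem rate: 1% + 8.6% = 9.6%.
Duty = €52,250.88 × 9.6% = €5,016.08.
Total = €4,780.80 + €0.00 + €5,016.08 = €9,796.88.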